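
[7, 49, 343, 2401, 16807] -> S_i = 7*7^i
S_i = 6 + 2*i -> [6, 8, 10, 12, 14]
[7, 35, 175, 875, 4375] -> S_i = 7*5^i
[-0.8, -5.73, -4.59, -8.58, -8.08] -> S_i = Random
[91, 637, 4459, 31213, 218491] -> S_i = 91*7^i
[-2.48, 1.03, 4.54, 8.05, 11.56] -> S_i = -2.48 + 3.51*i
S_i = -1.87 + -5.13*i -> [-1.87, -7.0, -12.13, -17.26, -22.39]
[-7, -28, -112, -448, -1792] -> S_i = -7*4^i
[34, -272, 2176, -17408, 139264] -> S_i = 34*-8^i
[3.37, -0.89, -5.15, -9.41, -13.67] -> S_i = 3.37 + -4.26*i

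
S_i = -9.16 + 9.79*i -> [-9.16, 0.63, 10.42, 20.21, 30.0]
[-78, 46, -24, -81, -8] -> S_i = Random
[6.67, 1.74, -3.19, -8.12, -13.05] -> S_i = 6.67 + -4.93*i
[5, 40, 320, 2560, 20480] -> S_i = 5*8^i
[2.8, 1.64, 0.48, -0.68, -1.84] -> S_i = 2.80 + -1.16*i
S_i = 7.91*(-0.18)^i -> [7.91, -1.42, 0.26, -0.05, 0.01]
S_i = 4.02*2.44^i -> [4.02, 9.81, 23.93, 58.4, 142.49]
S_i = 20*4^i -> [20, 80, 320, 1280, 5120]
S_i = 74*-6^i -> [74, -444, 2664, -15984, 95904]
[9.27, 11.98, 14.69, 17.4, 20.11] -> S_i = 9.27 + 2.71*i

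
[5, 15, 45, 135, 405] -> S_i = 5*3^i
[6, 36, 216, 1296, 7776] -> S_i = 6*6^i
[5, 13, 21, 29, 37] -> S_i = 5 + 8*i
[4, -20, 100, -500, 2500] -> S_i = 4*-5^i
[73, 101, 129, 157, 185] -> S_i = 73 + 28*i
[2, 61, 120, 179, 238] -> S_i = 2 + 59*i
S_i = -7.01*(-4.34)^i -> [-7.01, 30.42, -132.04, 573.04, -2487.01]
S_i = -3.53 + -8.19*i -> [-3.53, -11.72, -19.91, -28.1, -36.29]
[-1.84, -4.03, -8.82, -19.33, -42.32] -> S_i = -1.84*2.19^i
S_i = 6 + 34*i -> [6, 40, 74, 108, 142]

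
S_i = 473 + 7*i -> [473, 480, 487, 494, 501]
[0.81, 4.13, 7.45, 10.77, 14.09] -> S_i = 0.81 + 3.32*i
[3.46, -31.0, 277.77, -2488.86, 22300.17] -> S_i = 3.46*(-8.96)^i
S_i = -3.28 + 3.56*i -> [-3.28, 0.28, 3.84, 7.4, 10.96]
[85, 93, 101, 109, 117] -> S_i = 85 + 8*i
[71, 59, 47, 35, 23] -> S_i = 71 + -12*i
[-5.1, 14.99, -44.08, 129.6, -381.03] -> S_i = -5.10*(-2.94)^i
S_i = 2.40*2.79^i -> [2.4, 6.7, 18.68, 52.12, 145.42]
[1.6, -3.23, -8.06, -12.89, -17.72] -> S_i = 1.60 + -4.83*i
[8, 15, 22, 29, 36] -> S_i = 8 + 7*i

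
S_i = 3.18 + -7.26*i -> [3.18, -4.08, -11.34, -18.6, -25.86]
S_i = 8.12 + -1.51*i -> [8.12, 6.61, 5.1, 3.59, 2.08]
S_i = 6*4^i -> [6, 24, 96, 384, 1536]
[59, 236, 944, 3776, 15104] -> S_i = 59*4^i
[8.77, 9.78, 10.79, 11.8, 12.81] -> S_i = 8.77 + 1.01*i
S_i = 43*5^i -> [43, 215, 1075, 5375, 26875]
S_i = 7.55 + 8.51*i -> [7.55, 16.06, 24.57, 33.08, 41.59]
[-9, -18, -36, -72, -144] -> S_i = -9*2^i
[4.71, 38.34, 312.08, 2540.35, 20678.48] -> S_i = 4.71*8.14^i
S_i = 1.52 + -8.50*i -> [1.52, -6.98, -15.48, -23.98, -32.48]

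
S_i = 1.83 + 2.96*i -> [1.83, 4.79, 7.75, 10.71, 13.67]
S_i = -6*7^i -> [-6, -42, -294, -2058, -14406]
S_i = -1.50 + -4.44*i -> [-1.5, -5.94, -10.38, -14.82, -19.26]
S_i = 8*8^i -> [8, 64, 512, 4096, 32768]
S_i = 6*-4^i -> [6, -24, 96, -384, 1536]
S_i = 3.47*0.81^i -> [3.47, 2.81, 2.28, 1.84, 1.49]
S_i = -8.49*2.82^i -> [-8.49, -23.94, -67.52, -190.39, -536.91]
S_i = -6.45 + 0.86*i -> [-6.45, -5.59, -4.73, -3.87, -3.01]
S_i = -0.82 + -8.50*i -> [-0.82, -9.32, -17.82, -26.32, -34.82]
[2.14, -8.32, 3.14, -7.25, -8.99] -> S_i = Random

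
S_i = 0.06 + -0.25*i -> [0.06, -0.19, -0.44, -0.69, -0.94]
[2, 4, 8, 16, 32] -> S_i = 2*2^i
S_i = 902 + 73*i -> [902, 975, 1048, 1121, 1194]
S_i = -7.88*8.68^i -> [-7.88, -68.4, -593.7, -5153.3, -44730.64]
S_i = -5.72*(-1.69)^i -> [-5.72, 9.67, -16.34, 27.61, -46.66]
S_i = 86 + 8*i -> [86, 94, 102, 110, 118]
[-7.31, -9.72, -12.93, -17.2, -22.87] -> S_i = -7.31*1.33^i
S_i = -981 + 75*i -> [-981, -906, -831, -756, -681]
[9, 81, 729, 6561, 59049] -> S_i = 9*9^i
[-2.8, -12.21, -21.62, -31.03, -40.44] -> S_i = -2.80 + -9.41*i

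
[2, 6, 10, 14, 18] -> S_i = 2 + 4*i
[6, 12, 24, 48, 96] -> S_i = 6*2^i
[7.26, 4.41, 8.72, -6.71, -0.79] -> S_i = Random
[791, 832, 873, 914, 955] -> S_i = 791 + 41*i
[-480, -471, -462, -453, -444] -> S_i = -480 + 9*i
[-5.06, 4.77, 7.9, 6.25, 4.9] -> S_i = Random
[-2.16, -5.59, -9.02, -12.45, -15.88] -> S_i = -2.16 + -3.43*i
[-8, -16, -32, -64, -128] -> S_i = -8*2^i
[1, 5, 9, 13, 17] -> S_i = 1 + 4*i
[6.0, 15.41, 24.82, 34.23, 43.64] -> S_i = 6.00 + 9.41*i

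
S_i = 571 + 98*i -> [571, 669, 767, 865, 963]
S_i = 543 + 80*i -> [543, 623, 703, 783, 863]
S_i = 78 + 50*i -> [78, 128, 178, 228, 278]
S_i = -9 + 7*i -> [-9, -2, 5, 12, 19]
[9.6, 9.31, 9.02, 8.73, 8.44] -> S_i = 9.60 + -0.29*i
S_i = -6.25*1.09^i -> [-6.25, -6.81, -7.43, -8.09, -8.82]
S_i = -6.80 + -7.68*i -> [-6.8, -14.48, -22.16, -29.84, -37.52]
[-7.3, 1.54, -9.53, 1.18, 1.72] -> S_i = Random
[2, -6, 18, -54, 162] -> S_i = 2*-3^i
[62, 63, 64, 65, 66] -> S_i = 62 + 1*i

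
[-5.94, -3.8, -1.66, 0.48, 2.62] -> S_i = -5.94 + 2.14*i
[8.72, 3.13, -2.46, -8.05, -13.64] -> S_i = 8.72 + -5.59*i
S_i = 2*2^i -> [2, 4, 8, 16, 32]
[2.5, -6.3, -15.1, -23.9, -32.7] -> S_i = 2.50 + -8.80*i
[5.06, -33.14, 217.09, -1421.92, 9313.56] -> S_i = 5.06*(-6.55)^i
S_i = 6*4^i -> [6, 24, 96, 384, 1536]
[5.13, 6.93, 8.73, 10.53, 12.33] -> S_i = 5.13 + 1.80*i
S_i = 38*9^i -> [38, 342, 3078, 27702, 249318]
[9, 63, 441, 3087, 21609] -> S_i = 9*7^i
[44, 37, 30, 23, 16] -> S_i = 44 + -7*i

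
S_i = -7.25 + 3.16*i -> [-7.25, -4.09, -0.93, 2.23, 5.39]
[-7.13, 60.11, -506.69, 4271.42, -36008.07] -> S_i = -7.13*(-8.43)^i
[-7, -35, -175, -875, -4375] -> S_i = -7*5^i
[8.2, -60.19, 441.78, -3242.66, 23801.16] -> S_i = 8.20*(-7.34)^i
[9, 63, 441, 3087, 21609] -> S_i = 9*7^i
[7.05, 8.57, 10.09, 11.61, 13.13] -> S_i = 7.05 + 1.52*i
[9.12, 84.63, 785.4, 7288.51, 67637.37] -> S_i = 9.12*9.28^i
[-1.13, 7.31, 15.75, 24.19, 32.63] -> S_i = -1.13 + 8.44*i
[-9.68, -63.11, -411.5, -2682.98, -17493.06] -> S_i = -9.68*6.52^i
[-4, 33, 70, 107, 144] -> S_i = -4 + 37*i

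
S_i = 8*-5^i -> [8, -40, 200, -1000, 5000]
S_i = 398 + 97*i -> [398, 495, 592, 689, 786]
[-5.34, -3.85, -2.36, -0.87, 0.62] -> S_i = -5.34 + 1.49*i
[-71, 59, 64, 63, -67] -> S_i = Random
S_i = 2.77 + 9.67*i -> [2.77, 12.44, 22.11, 31.78, 41.45]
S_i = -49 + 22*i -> [-49, -27, -5, 17, 39]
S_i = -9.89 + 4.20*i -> [-9.89, -5.69, -1.49, 2.71, 6.91]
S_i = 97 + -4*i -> [97, 93, 89, 85, 81]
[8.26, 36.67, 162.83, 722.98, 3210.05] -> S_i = 8.26*4.44^i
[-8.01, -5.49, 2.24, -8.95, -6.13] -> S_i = Random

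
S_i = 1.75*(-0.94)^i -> [1.75, -1.64, 1.55, -1.45, 1.37]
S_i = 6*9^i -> [6, 54, 486, 4374, 39366]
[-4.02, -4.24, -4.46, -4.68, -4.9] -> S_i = -4.02 + -0.22*i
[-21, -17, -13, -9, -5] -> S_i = -21 + 4*i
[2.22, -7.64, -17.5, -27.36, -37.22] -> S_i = 2.22 + -9.86*i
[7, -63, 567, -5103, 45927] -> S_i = 7*-9^i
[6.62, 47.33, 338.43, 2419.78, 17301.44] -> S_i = 6.62*7.15^i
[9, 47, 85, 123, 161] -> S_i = 9 + 38*i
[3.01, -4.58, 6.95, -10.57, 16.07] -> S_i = 3.01*(-1.52)^i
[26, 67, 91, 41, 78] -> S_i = Random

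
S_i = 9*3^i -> [9, 27, 81, 243, 729]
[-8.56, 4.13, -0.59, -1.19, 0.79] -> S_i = Random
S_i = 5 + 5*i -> [5, 10, 15, 20, 25]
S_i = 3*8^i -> [3, 24, 192, 1536, 12288]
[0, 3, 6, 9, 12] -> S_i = 0 + 3*i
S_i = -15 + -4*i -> [-15, -19, -23, -27, -31]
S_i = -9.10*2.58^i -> [-9.1, -23.48, -60.57, -156.28, -403.2]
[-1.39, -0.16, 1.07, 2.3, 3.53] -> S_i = -1.39 + 1.23*i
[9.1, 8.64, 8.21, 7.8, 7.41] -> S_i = 9.10*0.95^i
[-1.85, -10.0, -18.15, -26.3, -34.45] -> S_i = -1.85 + -8.15*i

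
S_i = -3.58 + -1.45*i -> [-3.58, -5.03, -6.48, -7.93, -9.38]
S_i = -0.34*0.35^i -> [-0.34, -0.12, -0.04, -0.01, -0.01]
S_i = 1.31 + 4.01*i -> [1.31, 5.32, 9.33, 13.34, 17.35]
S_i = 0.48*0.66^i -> [0.48, 0.32, 0.21, 0.14, 0.09]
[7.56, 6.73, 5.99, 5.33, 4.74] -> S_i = 7.56*0.89^i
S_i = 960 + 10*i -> [960, 970, 980, 990, 1000]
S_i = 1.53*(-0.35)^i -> [1.53, -0.54, 0.19, -0.07, 0.02]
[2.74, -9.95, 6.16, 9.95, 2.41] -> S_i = Random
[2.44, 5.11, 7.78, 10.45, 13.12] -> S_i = 2.44 + 2.67*i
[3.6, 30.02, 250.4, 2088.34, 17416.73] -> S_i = 3.60*8.34^i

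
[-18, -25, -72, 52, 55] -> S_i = Random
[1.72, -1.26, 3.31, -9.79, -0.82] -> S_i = Random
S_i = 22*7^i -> [22, 154, 1078, 7546, 52822]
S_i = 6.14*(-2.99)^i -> [6.14, -18.36, 54.89, -164.13, 490.74]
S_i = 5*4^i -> [5, 20, 80, 320, 1280]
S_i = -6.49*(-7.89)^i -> [-6.49, 51.21, -404.02, 3187.69, -25150.85]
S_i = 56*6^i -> [56, 336, 2016, 12096, 72576]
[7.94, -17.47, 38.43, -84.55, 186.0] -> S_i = 7.94*(-2.20)^i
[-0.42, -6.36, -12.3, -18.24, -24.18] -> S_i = -0.42 + -5.94*i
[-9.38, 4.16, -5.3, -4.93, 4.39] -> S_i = Random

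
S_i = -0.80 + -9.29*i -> [-0.8, -10.09, -19.38, -28.67, -37.96]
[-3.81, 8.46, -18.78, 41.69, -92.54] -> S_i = -3.81*(-2.22)^i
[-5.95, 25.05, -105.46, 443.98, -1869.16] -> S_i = -5.95*(-4.21)^i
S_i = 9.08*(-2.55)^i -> [9.08, -23.15, 59.04, -150.56, 383.93]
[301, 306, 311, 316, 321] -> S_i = 301 + 5*i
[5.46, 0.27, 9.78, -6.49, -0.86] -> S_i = Random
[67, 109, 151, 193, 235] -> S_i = 67 + 42*i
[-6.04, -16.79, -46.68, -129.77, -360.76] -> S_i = -6.04*2.78^i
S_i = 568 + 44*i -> [568, 612, 656, 700, 744]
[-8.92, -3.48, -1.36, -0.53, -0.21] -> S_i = -8.92*0.39^i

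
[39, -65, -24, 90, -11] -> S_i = Random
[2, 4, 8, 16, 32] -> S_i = 2*2^i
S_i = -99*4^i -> [-99, -396, -1584, -6336, -25344]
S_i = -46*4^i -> [-46, -184, -736, -2944, -11776]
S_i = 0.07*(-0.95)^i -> [0.07, -0.07, 0.06, -0.06, 0.06]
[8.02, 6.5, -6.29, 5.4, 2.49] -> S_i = Random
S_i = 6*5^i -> [6, 30, 150, 750, 3750]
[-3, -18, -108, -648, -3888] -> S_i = -3*6^i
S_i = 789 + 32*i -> [789, 821, 853, 885, 917]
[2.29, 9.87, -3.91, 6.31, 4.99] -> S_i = Random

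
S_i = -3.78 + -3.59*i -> [-3.78, -7.37, -10.96, -14.55, -18.14]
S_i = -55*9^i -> [-55, -495, -4455, -40095, -360855]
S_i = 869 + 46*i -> [869, 915, 961, 1007, 1053]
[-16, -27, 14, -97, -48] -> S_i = Random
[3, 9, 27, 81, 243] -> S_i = 3*3^i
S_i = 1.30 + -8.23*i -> [1.3, -6.93, -15.16, -23.39, -31.62]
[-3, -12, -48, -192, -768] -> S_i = -3*4^i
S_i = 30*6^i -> [30, 180, 1080, 6480, 38880]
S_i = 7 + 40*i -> [7, 47, 87, 127, 167]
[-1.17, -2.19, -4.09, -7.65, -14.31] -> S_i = -1.17*1.87^i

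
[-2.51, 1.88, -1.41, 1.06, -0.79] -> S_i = -2.51*(-0.75)^i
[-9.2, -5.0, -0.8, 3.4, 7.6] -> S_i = -9.20 + 4.20*i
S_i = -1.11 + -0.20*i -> [-1.11, -1.31, -1.51, -1.71, -1.91]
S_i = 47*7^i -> [47, 329, 2303, 16121, 112847]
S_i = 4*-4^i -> [4, -16, 64, -256, 1024]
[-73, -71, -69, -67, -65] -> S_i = -73 + 2*i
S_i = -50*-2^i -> [-50, 100, -200, 400, -800]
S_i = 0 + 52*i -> [0, 52, 104, 156, 208]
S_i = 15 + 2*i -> [15, 17, 19, 21, 23]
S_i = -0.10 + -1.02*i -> [-0.1, -1.12, -2.14, -3.16, -4.18]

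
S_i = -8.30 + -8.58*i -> [-8.3, -16.88, -25.46, -34.04, -42.62]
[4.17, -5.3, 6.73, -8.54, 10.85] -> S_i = 4.17*(-1.27)^i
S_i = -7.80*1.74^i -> [-7.8, -13.57, -23.62, -41.09, -71.5]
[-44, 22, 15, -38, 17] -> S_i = Random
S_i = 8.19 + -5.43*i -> [8.19, 2.76, -2.67, -8.1, -13.53]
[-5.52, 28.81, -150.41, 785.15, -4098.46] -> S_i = -5.52*(-5.22)^i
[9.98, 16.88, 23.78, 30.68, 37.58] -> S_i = 9.98 + 6.90*i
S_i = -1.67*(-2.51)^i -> [-1.67, 4.19, -10.52, 26.41, -66.28]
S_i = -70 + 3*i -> [-70, -67, -64, -61, -58]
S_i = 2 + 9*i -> [2, 11, 20, 29, 38]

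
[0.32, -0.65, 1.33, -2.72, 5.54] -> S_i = 0.32*(-2.04)^i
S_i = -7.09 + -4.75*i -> [-7.09, -11.84, -16.59, -21.34, -26.09]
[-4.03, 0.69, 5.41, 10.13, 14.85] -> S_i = -4.03 + 4.72*i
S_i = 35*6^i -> [35, 210, 1260, 7560, 45360]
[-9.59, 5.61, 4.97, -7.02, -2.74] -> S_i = Random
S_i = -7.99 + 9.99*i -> [-7.99, 2.0, 11.99, 21.98, 31.97]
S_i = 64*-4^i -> [64, -256, 1024, -4096, 16384]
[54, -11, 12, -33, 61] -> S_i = Random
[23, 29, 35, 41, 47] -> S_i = 23 + 6*i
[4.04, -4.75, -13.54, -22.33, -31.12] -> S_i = 4.04 + -8.79*i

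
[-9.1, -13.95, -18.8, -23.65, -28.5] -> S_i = -9.10 + -4.85*i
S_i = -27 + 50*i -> [-27, 23, 73, 123, 173]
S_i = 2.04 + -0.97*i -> [2.04, 1.07, 0.1, -0.87, -1.84]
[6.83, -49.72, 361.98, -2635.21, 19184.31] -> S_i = 6.83*(-7.28)^i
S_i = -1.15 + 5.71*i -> [-1.15, 4.56, 10.27, 15.98, 21.69]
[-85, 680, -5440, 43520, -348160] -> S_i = -85*-8^i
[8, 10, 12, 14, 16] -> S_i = 8 + 2*i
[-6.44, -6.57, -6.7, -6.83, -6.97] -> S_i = -6.44*1.02^i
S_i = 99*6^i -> [99, 594, 3564, 21384, 128304]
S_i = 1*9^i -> [1, 9, 81, 729, 6561]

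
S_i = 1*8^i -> [1, 8, 64, 512, 4096]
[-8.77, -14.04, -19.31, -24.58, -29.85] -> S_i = -8.77 + -5.27*i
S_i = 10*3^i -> [10, 30, 90, 270, 810]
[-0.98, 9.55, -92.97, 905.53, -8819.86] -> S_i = -0.98*(-9.74)^i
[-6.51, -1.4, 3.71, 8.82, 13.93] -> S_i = -6.51 + 5.11*i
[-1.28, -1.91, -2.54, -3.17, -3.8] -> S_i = -1.28 + -0.63*i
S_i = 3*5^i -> [3, 15, 75, 375, 1875]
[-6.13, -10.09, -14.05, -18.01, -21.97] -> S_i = -6.13 + -3.96*i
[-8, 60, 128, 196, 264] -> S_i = -8 + 68*i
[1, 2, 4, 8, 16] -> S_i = 1*2^i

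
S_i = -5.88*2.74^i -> [-5.88, -16.11, -44.14, -120.96, -331.42]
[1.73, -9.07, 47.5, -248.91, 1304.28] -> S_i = 1.73*(-5.24)^i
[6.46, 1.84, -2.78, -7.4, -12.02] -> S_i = 6.46 + -4.62*i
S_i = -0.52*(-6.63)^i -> [-0.52, 3.45, -22.86, 151.55, -1004.75]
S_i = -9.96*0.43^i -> [-9.96, -4.28, -1.84, -0.79, -0.34]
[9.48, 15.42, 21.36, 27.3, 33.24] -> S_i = 9.48 + 5.94*i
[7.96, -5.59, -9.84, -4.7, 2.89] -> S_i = Random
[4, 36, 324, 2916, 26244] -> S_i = 4*9^i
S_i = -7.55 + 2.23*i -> [-7.55, -5.32, -3.09, -0.86, 1.37]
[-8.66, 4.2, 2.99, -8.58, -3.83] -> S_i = Random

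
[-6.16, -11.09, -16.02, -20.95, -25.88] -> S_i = -6.16 + -4.93*i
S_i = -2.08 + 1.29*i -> [-2.08, -0.79, 0.5, 1.79, 3.08]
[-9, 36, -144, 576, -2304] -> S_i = -9*-4^i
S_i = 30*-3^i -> [30, -90, 270, -810, 2430]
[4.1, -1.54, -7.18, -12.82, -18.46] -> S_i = 4.10 + -5.64*i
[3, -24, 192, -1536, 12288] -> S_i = 3*-8^i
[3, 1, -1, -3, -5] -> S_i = 3 + -2*i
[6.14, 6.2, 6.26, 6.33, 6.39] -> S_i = 6.14*1.01^i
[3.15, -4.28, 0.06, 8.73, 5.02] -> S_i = Random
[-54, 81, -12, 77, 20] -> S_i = Random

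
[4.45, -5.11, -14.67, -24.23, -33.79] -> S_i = 4.45 + -9.56*i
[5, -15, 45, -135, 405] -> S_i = 5*-3^i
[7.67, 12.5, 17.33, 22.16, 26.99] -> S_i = 7.67 + 4.83*i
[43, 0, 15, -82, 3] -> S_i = Random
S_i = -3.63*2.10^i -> [-3.63, -7.62, -16.01, -33.62, -70.6]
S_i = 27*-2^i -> [27, -54, 108, -216, 432]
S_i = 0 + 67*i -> [0, 67, 134, 201, 268]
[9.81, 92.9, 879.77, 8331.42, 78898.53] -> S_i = 9.81*9.47^i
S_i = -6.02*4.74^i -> [-6.02, -28.53, -135.25, -641.11, -3038.85]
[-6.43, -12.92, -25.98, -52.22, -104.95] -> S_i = -6.43*2.01^i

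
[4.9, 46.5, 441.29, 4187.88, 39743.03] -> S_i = 4.90*9.49^i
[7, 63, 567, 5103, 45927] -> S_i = 7*9^i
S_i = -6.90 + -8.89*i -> [-6.9, -15.79, -24.68, -33.57, -42.46]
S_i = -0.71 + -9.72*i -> [-0.71, -10.43, -20.15, -29.87, -39.59]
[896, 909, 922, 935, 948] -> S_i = 896 + 13*i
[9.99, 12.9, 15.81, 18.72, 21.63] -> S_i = 9.99 + 2.91*i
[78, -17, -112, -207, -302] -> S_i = 78 + -95*i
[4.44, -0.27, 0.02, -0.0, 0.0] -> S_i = 4.44*(-0.06)^i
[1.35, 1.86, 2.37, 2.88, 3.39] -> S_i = 1.35 + 0.51*i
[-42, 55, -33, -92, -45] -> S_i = Random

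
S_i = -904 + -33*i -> [-904, -937, -970, -1003, -1036]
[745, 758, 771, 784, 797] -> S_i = 745 + 13*i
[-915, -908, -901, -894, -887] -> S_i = -915 + 7*i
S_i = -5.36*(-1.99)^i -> [-5.36, 10.67, -21.23, 42.24, -84.06]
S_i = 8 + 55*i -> [8, 63, 118, 173, 228]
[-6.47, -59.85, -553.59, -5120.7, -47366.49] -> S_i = -6.47*9.25^i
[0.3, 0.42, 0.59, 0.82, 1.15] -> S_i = 0.30*1.40^i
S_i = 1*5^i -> [1, 5, 25, 125, 625]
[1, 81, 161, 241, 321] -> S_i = 1 + 80*i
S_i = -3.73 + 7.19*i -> [-3.73, 3.46, 10.65, 17.84, 25.03]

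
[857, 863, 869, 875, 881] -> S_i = 857 + 6*i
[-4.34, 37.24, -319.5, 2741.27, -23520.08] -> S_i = -4.34*(-8.58)^i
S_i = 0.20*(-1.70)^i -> [0.2, -0.34, 0.58, -0.98, 1.67]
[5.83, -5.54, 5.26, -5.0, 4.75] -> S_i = 5.83*(-0.95)^i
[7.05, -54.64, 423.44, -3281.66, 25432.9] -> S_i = 7.05*(-7.75)^i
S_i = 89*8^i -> [89, 712, 5696, 45568, 364544]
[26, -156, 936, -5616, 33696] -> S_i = 26*-6^i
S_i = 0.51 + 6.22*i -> [0.51, 6.73, 12.95, 19.17, 25.39]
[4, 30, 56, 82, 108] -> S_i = 4 + 26*i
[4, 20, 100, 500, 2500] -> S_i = 4*5^i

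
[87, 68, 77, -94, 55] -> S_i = Random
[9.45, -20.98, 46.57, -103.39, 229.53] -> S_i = 9.45*(-2.22)^i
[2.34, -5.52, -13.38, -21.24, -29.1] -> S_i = 2.34 + -7.86*i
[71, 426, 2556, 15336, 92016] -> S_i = 71*6^i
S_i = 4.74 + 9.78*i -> [4.74, 14.52, 24.3, 34.08, 43.86]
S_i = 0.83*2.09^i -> [0.83, 1.73, 3.63, 7.58, 15.84]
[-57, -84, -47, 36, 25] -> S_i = Random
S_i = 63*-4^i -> [63, -252, 1008, -4032, 16128]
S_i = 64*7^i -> [64, 448, 3136, 21952, 153664]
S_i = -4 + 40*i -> [-4, 36, 76, 116, 156]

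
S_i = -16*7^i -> [-16, -112, -784, -5488, -38416]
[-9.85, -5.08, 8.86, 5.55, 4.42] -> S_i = Random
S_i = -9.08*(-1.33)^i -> [-9.08, 12.08, -16.06, 21.36, -28.41]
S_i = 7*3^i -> [7, 21, 63, 189, 567]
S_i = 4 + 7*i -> [4, 11, 18, 25, 32]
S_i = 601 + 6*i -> [601, 607, 613, 619, 625]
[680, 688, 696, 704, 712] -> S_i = 680 + 8*i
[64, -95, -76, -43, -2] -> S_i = Random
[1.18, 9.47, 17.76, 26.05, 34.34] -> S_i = 1.18 + 8.29*i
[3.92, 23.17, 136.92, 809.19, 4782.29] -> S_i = 3.92*5.91^i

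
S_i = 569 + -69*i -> [569, 500, 431, 362, 293]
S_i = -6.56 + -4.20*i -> [-6.56, -10.76, -14.96, -19.16, -23.36]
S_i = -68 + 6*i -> [-68, -62, -56, -50, -44]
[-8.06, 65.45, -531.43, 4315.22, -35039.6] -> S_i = -8.06*(-8.12)^i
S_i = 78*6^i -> [78, 468, 2808, 16848, 101088]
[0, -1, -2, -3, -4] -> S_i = 0 + -1*i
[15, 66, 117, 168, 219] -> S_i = 15 + 51*i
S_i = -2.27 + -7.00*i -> [-2.27, -9.27, -16.27, -23.27, -30.27]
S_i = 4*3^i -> [4, 12, 36, 108, 324]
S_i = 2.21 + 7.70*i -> [2.21, 9.91, 17.61, 25.31, 33.01]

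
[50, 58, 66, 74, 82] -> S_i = 50 + 8*i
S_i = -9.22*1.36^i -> [-9.22, -12.54, -17.05, -23.19, -31.54]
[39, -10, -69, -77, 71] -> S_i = Random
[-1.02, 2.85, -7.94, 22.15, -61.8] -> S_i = -1.02*(-2.79)^i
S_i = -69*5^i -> [-69, -345, -1725, -8625, -43125]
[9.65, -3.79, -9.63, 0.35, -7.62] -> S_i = Random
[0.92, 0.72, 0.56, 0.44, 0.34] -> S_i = 0.92*0.78^i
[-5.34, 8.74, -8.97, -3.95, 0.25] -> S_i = Random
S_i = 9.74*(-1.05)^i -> [9.74, -10.23, 10.74, -11.28, 11.84]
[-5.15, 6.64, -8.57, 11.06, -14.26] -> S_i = -5.15*(-1.29)^i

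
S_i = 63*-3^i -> [63, -189, 567, -1701, 5103]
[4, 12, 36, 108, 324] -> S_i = 4*3^i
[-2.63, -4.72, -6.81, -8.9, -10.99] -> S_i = -2.63 + -2.09*i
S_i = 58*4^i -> [58, 232, 928, 3712, 14848]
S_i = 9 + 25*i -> [9, 34, 59, 84, 109]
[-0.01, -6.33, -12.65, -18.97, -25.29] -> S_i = -0.01 + -6.32*i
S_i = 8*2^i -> [8, 16, 32, 64, 128]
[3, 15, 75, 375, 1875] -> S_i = 3*5^i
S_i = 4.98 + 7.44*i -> [4.98, 12.42, 19.86, 27.3, 34.74]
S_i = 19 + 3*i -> [19, 22, 25, 28, 31]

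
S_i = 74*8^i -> [74, 592, 4736, 37888, 303104]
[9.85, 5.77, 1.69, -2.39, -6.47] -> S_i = 9.85 + -4.08*i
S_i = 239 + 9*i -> [239, 248, 257, 266, 275]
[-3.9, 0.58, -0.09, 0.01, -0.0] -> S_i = -3.90*(-0.15)^i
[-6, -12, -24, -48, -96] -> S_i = -6*2^i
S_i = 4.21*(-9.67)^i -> [4.21, -40.71, 393.67, -3806.81, 36811.88]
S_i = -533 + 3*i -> [-533, -530, -527, -524, -521]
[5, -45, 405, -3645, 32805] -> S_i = 5*-9^i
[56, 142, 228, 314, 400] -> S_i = 56 + 86*i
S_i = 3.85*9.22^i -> [3.85, 35.5, 327.28, 3017.54, 27821.75]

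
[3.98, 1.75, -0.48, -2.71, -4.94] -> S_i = 3.98 + -2.23*i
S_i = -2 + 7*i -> [-2, 5, 12, 19, 26]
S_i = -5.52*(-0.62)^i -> [-5.52, 3.42, -2.12, 1.32, -0.82]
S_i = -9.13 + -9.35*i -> [-9.13, -18.48, -27.83, -37.18, -46.53]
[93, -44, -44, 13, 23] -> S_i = Random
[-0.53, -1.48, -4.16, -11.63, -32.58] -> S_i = -0.53*2.80^i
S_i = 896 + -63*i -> [896, 833, 770, 707, 644]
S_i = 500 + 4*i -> [500, 504, 508, 512, 516]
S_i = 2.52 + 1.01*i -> [2.52, 3.53, 4.54, 5.55, 6.56]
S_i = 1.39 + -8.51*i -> [1.39, -7.12, -15.63, -24.14, -32.65]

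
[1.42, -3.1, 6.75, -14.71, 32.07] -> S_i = 1.42*(-2.18)^i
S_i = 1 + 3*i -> [1, 4, 7, 10, 13]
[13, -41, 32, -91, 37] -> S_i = Random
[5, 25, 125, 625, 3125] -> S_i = 5*5^i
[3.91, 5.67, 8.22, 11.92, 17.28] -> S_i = 3.91*1.45^i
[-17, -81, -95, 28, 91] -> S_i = Random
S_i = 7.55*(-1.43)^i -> [7.55, -10.8, 15.44, -22.08, 31.57]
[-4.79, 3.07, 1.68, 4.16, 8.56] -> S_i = Random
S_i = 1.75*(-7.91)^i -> [1.75, -13.84, 109.49, -866.1, 6850.84]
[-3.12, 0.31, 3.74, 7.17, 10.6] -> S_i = -3.12 + 3.43*i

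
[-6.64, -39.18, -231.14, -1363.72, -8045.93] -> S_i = -6.64*5.90^i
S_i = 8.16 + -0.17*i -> [8.16, 7.99, 7.82, 7.65, 7.48]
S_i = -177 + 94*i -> [-177, -83, 11, 105, 199]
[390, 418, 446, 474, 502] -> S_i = 390 + 28*i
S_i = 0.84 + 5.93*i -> [0.84, 6.77, 12.7, 18.63, 24.56]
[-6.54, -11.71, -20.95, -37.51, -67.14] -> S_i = -6.54*1.79^i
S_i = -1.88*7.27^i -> [-1.88, -13.67, -99.36, -722.37, -5251.65]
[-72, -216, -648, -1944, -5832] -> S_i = -72*3^i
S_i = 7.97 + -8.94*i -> [7.97, -0.97, -9.91, -18.85, -27.79]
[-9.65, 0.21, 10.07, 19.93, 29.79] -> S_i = -9.65 + 9.86*i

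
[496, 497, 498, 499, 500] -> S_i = 496 + 1*i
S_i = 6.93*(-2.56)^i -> [6.93, -17.74, 45.42, -116.27, 297.64]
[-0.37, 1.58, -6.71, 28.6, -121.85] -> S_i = -0.37*(-4.26)^i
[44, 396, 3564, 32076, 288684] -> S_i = 44*9^i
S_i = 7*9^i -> [7, 63, 567, 5103, 45927]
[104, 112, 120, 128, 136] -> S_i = 104 + 8*i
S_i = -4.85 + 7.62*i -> [-4.85, 2.77, 10.39, 18.01, 25.63]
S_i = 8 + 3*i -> [8, 11, 14, 17, 20]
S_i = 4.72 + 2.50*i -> [4.72, 7.22, 9.72, 12.22, 14.72]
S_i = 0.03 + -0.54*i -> [0.03, -0.51, -1.05, -1.59, -2.13]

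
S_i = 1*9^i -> [1, 9, 81, 729, 6561]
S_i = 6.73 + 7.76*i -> [6.73, 14.49, 22.25, 30.01, 37.77]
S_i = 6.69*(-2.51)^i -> [6.69, -16.79, 42.15, -105.79, 265.53]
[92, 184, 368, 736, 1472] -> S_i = 92*2^i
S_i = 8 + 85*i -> [8, 93, 178, 263, 348]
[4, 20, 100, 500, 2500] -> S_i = 4*5^i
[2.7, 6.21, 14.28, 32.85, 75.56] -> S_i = 2.70*2.30^i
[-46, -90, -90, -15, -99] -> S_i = Random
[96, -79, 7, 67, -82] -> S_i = Random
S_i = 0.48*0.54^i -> [0.48, 0.26, 0.14, 0.08, 0.04]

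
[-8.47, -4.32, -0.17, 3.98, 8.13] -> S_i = -8.47 + 4.15*i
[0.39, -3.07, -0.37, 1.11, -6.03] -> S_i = Random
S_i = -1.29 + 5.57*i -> [-1.29, 4.28, 9.85, 15.42, 20.99]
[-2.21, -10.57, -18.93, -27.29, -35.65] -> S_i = -2.21 + -8.36*i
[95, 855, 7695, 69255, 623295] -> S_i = 95*9^i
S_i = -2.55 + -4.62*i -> [-2.55, -7.17, -11.79, -16.41, -21.03]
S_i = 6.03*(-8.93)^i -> [6.03, -53.85, 480.86, -4294.1, 38346.27]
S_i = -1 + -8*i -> [-1, -9, -17, -25, -33]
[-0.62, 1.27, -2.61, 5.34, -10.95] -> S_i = -0.62*(-2.05)^i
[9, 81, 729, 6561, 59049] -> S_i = 9*9^i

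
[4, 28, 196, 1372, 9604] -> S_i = 4*7^i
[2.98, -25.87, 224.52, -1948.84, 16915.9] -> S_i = 2.98*(-8.68)^i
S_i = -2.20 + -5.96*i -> [-2.2, -8.16, -14.12, -20.08, -26.04]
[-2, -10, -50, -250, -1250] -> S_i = -2*5^i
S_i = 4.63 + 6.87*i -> [4.63, 11.5, 18.37, 25.24, 32.11]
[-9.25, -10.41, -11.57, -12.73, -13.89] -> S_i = -9.25 + -1.16*i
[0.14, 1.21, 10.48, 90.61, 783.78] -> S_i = 0.14*8.65^i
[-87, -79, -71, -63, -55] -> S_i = -87 + 8*i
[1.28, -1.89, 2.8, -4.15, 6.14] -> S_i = 1.28*(-1.48)^i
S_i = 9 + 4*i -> [9, 13, 17, 21, 25]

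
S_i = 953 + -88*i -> [953, 865, 777, 689, 601]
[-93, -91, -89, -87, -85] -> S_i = -93 + 2*i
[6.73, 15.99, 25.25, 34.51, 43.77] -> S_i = 6.73 + 9.26*i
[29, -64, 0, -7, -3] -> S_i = Random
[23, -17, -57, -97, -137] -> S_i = 23 + -40*i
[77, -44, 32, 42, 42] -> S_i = Random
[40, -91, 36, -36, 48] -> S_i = Random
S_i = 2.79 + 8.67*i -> [2.79, 11.46, 20.13, 28.8, 37.47]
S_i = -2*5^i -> [-2, -10, -50, -250, -1250]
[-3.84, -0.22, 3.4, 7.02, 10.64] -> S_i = -3.84 + 3.62*i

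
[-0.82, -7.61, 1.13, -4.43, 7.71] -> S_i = Random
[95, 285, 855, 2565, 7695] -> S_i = 95*3^i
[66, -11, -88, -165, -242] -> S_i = 66 + -77*i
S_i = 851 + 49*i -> [851, 900, 949, 998, 1047]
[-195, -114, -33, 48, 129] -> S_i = -195 + 81*i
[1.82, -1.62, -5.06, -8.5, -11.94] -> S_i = 1.82 + -3.44*i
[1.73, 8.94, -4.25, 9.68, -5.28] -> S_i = Random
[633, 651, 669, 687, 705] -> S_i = 633 + 18*i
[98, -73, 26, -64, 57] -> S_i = Random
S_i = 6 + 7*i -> [6, 13, 20, 27, 34]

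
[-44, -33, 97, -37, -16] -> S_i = Random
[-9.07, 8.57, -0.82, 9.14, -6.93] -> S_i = Random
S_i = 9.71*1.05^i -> [9.71, 10.2, 10.71, 11.24, 11.8]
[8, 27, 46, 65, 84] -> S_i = 8 + 19*i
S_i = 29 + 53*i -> [29, 82, 135, 188, 241]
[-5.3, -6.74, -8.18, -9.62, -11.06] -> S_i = -5.30 + -1.44*i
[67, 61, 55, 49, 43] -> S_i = 67 + -6*i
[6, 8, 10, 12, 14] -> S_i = 6 + 2*i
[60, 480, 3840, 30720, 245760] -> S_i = 60*8^i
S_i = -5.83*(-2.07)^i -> [-5.83, 12.07, -24.98, 51.71, -107.04]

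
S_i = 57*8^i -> [57, 456, 3648, 29184, 233472]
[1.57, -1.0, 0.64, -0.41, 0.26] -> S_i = 1.57*(-0.64)^i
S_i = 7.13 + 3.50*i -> [7.13, 10.63, 14.13, 17.63, 21.13]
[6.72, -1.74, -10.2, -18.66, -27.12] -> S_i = 6.72 + -8.46*i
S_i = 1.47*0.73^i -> [1.47, 1.07, 0.78, 0.57, 0.42]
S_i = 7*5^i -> [7, 35, 175, 875, 4375]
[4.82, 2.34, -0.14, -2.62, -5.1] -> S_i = 4.82 + -2.48*i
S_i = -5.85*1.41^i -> [-5.85, -8.25, -11.63, -16.4, -23.12]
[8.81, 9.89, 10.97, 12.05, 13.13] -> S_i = 8.81 + 1.08*i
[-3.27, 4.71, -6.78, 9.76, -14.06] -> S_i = -3.27*(-1.44)^i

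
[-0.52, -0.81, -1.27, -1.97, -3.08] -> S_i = -0.52*1.56^i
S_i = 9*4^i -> [9, 36, 144, 576, 2304]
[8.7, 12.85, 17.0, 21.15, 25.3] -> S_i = 8.70 + 4.15*i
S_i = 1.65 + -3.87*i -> [1.65, -2.22, -6.09, -9.96, -13.83]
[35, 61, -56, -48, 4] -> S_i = Random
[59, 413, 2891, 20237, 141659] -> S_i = 59*7^i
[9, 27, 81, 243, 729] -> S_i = 9*3^i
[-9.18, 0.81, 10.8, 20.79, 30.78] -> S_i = -9.18 + 9.99*i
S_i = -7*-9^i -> [-7, 63, -567, 5103, -45927]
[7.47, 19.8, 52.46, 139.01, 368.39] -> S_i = 7.47*2.65^i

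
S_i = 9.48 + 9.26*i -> [9.48, 18.74, 28.0, 37.26, 46.52]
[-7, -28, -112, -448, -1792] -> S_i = -7*4^i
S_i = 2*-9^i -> [2, -18, 162, -1458, 13122]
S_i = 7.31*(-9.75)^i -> [7.31, -71.27, 694.91, -6775.34, 66059.58]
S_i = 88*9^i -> [88, 792, 7128, 64152, 577368]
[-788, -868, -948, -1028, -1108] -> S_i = -788 + -80*i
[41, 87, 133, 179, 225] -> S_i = 41 + 46*i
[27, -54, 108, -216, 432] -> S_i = 27*-2^i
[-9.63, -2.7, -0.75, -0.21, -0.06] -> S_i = -9.63*0.28^i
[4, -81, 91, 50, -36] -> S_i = Random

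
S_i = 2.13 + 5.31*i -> [2.13, 7.44, 12.75, 18.06, 23.37]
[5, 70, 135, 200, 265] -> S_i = 5 + 65*i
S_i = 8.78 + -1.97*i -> [8.78, 6.81, 4.84, 2.87, 0.9]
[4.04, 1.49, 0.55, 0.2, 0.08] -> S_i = 4.04*0.37^i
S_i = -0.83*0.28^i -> [-0.83, -0.23, -0.07, -0.02, -0.01]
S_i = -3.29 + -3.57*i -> [-3.29, -6.86, -10.43, -14.0, -17.57]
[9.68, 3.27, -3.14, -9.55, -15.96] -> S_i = 9.68 + -6.41*i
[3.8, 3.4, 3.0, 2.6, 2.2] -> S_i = 3.80 + -0.40*i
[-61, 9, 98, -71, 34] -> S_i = Random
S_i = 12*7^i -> [12, 84, 588, 4116, 28812]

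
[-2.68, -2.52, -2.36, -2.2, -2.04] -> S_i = -2.68 + 0.16*i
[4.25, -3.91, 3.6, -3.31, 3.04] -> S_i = 4.25*(-0.92)^i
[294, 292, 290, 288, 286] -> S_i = 294 + -2*i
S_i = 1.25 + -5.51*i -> [1.25, -4.26, -9.77, -15.28, -20.79]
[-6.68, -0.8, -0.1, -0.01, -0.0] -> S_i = -6.68*0.12^i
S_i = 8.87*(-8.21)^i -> [8.87, -72.82, 597.87, -4908.55, 40299.18]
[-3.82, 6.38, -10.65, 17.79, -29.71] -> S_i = -3.82*(-1.67)^i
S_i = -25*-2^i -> [-25, 50, -100, 200, -400]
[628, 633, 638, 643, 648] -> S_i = 628 + 5*i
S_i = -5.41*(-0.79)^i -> [-5.41, 4.27, -3.38, 2.67, -2.11]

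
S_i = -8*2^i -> [-8, -16, -32, -64, -128]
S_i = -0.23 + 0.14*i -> [-0.23, -0.09, 0.05, 0.19, 0.33]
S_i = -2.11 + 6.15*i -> [-2.11, 4.04, 10.19, 16.34, 22.49]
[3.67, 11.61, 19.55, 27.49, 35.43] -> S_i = 3.67 + 7.94*i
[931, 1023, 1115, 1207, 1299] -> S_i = 931 + 92*i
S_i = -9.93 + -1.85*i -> [-9.93, -11.78, -13.63, -15.48, -17.33]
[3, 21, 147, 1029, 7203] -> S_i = 3*7^i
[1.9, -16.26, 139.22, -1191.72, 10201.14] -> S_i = 1.90*(-8.56)^i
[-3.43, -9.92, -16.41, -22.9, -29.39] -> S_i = -3.43 + -6.49*i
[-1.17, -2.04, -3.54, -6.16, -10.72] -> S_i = -1.17*1.74^i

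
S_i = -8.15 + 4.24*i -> [-8.15, -3.91, 0.33, 4.57, 8.81]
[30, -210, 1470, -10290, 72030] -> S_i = 30*-7^i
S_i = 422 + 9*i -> [422, 431, 440, 449, 458]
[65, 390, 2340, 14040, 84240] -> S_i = 65*6^i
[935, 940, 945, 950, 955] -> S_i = 935 + 5*i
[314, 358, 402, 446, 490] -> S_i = 314 + 44*i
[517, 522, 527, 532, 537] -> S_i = 517 + 5*i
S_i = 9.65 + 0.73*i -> [9.65, 10.38, 11.11, 11.84, 12.57]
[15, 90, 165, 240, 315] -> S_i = 15 + 75*i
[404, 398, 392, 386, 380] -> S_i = 404 + -6*i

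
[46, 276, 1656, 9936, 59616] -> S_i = 46*6^i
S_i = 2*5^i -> [2, 10, 50, 250, 1250]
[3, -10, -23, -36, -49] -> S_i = 3 + -13*i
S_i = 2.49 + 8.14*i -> [2.49, 10.63, 18.77, 26.91, 35.05]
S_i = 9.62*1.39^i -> [9.62, 13.37, 18.59, 25.84, 35.91]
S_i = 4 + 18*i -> [4, 22, 40, 58, 76]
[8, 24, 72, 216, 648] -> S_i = 8*3^i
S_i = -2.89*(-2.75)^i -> [-2.89, 7.95, -21.86, 60.1, -165.28]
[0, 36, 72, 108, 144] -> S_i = 0 + 36*i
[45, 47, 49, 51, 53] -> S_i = 45 + 2*i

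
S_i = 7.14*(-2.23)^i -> [7.14, -15.92, 35.51, -79.18, 176.57]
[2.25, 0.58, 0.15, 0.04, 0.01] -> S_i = 2.25*0.26^i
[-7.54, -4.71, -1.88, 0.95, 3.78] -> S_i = -7.54 + 2.83*i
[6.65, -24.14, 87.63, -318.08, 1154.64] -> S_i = 6.65*(-3.63)^i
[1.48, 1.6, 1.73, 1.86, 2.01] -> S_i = 1.48*1.08^i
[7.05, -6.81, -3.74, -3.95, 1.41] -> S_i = Random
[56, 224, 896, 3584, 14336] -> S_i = 56*4^i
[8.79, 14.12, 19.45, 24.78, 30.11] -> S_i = 8.79 + 5.33*i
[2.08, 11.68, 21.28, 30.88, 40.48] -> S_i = 2.08 + 9.60*i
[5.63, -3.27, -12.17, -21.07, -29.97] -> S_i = 5.63 + -8.90*i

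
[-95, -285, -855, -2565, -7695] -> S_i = -95*3^i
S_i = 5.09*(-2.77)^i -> [5.09, -14.1, 39.06, -108.18, 299.67]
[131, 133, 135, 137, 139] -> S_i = 131 + 2*i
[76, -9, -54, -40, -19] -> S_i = Random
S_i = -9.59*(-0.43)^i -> [-9.59, 4.12, -1.77, 0.76, -0.33]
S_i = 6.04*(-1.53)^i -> [6.04, -9.24, 14.14, -21.63, 33.1]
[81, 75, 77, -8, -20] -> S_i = Random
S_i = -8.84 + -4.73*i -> [-8.84, -13.57, -18.3, -23.03, -27.76]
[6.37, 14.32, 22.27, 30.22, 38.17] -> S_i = 6.37 + 7.95*i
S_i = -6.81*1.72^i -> [-6.81, -11.71, -20.15, -34.65, -59.6]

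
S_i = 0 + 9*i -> [0, 9, 18, 27, 36]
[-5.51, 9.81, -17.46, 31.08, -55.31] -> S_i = -5.51*(-1.78)^i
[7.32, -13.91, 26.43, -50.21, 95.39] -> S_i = 7.32*(-1.90)^i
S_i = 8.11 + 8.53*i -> [8.11, 16.64, 25.17, 33.7, 42.23]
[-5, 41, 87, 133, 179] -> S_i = -5 + 46*i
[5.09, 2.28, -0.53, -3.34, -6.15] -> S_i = 5.09 + -2.81*i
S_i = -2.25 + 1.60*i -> [-2.25, -0.65, 0.95, 2.55, 4.15]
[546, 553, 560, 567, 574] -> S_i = 546 + 7*i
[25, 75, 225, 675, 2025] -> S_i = 25*3^i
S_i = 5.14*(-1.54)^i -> [5.14, -7.92, 12.19, -18.77, 28.91]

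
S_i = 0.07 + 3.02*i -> [0.07, 3.09, 6.11, 9.13, 12.15]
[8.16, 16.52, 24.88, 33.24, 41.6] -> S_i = 8.16 + 8.36*i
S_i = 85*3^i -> [85, 255, 765, 2295, 6885]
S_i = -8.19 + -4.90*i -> [-8.19, -13.09, -17.99, -22.89, -27.79]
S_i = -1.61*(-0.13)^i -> [-1.61, 0.21, -0.03, 0.0, -0.0]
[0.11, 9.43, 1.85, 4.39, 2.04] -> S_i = Random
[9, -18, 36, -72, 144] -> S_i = 9*-2^i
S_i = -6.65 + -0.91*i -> [-6.65, -7.56, -8.47, -9.38, -10.29]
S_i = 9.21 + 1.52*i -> [9.21, 10.73, 12.25, 13.77, 15.29]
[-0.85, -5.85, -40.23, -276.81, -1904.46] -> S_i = -0.85*6.88^i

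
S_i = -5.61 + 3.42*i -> [-5.61, -2.19, 1.23, 4.65, 8.07]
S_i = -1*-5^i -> [-1, 5, -25, 125, -625]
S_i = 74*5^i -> [74, 370, 1850, 9250, 46250]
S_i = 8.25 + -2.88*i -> [8.25, 5.37, 2.49, -0.39, -3.27]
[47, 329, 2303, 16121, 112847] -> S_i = 47*7^i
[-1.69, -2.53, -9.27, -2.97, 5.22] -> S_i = Random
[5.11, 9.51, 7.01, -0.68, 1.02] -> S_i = Random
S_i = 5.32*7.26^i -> [5.32, 38.62, 280.4, 2035.74, 14779.44]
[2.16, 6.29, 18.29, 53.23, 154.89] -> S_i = 2.16*2.91^i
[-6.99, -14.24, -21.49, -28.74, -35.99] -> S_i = -6.99 + -7.25*i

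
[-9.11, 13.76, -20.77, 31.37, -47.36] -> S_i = -9.11*(-1.51)^i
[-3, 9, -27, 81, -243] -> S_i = -3*-3^i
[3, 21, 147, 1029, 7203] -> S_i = 3*7^i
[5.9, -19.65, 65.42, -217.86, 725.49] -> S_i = 5.90*(-3.33)^i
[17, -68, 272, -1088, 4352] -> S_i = 17*-4^i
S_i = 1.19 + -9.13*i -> [1.19, -7.94, -17.07, -26.2, -35.33]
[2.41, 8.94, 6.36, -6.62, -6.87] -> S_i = Random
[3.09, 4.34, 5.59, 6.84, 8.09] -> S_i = 3.09 + 1.25*i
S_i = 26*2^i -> [26, 52, 104, 208, 416]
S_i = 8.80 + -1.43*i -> [8.8, 7.37, 5.94, 4.51, 3.08]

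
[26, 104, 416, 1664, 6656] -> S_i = 26*4^i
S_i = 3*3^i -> [3, 9, 27, 81, 243]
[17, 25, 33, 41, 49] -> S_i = 17 + 8*i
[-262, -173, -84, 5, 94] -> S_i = -262 + 89*i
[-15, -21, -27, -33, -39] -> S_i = -15 + -6*i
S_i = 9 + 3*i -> [9, 12, 15, 18, 21]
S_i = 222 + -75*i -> [222, 147, 72, -3, -78]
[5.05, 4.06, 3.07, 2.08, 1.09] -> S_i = 5.05 + -0.99*i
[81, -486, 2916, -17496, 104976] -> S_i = 81*-6^i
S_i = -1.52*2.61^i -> [-1.52, -3.97, -10.35, -27.02, -70.54]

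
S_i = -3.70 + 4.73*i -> [-3.7, 1.03, 5.76, 10.49, 15.22]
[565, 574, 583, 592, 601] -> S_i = 565 + 9*i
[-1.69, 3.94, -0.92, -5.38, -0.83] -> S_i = Random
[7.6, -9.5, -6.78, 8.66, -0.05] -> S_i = Random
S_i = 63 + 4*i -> [63, 67, 71, 75, 79]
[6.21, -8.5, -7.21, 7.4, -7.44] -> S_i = Random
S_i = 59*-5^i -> [59, -295, 1475, -7375, 36875]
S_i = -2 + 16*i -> [-2, 14, 30, 46, 62]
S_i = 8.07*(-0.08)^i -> [8.07, -0.65, 0.05, -0.0, 0.0]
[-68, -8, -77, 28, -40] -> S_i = Random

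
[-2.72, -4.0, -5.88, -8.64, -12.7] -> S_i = -2.72*1.47^i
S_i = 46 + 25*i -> [46, 71, 96, 121, 146]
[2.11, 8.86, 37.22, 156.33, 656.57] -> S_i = 2.11*4.20^i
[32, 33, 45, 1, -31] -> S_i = Random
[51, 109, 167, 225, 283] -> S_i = 51 + 58*i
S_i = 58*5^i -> [58, 290, 1450, 7250, 36250]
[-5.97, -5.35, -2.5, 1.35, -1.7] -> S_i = Random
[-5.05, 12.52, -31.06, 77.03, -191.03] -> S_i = -5.05*(-2.48)^i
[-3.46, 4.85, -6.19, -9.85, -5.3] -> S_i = Random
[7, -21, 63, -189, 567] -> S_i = 7*-3^i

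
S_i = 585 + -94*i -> [585, 491, 397, 303, 209]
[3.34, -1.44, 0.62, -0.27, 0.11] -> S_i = 3.34*(-0.43)^i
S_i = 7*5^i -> [7, 35, 175, 875, 4375]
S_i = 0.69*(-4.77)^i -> [0.69, -3.29, 15.7, -74.89, 357.21]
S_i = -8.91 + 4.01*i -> [-8.91, -4.9, -0.89, 3.12, 7.13]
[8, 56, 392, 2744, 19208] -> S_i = 8*7^i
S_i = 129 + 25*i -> [129, 154, 179, 204, 229]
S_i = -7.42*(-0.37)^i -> [-7.42, 2.75, -1.02, 0.38, -0.14]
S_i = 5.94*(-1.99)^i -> [5.94, -11.82, 23.52, -46.81, 93.15]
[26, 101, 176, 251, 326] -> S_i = 26 + 75*i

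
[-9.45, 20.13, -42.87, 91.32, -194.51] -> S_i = -9.45*(-2.13)^i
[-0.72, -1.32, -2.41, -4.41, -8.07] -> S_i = -0.72*1.83^i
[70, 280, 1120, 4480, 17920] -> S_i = 70*4^i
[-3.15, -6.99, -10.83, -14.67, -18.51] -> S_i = -3.15 + -3.84*i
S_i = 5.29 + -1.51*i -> [5.29, 3.78, 2.27, 0.76, -0.75]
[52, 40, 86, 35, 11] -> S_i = Random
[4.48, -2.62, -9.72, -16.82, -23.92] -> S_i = 4.48 + -7.10*i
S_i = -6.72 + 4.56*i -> [-6.72, -2.16, 2.4, 6.96, 11.52]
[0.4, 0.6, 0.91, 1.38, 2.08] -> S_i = 0.40*1.51^i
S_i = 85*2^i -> [85, 170, 340, 680, 1360]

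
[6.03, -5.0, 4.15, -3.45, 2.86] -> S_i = 6.03*(-0.83)^i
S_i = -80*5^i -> [-80, -400, -2000, -10000, -50000]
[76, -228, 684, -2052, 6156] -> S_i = 76*-3^i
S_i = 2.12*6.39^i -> [2.12, 13.55, 86.56, 553.14, 3534.59]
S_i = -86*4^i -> [-86, -344, -1376, -5504, -22016]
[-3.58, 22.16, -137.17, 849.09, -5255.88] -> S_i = -3.58*(-6.19)^i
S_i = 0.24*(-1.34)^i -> [0.24, -0.32, 0.43, -0.58, 0.77]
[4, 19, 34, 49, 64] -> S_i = 4 + 15*i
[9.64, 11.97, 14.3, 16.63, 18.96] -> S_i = 9.64 + 2.33*i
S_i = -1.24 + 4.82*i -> [-1.24, 3.58, 8.4, 13.22, 18.04]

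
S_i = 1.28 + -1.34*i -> [1.28, -0.06, -1.4, -2.74, -4.08]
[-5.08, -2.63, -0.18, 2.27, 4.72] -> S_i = -5.08 + 2.45*i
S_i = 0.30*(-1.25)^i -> [0.3, -0.38, 0.47, -0.59, 0.73]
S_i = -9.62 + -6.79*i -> [-9.62, -16.41, -23.2, -29.99, -36.78]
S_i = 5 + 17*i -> [5, 22, 39, 56, 73]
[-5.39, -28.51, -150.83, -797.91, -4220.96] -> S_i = -5.39*5.29^i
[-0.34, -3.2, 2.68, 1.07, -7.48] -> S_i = Random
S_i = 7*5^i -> [7, 35, 175, 875, 4375]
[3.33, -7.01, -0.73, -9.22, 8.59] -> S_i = Random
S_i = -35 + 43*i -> [-35, 8, 51, 94, 137]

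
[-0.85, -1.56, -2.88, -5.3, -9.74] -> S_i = -0.85*1.84^i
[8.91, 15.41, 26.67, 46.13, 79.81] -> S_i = 8.91*1.73^i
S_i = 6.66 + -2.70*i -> [6.66, 3.96, 1.26, -1.44, -4.14]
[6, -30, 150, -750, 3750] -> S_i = 6*-5^i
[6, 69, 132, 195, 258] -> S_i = 6 + 63*i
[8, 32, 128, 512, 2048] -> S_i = 8*4^i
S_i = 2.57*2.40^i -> [2.57, 6.17, 14.8, 35.53, 85.27]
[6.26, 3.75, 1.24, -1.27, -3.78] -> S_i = 6.26 + -2.51*i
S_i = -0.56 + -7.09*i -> [-0.56, -7.65, -14.74, -21.83, -28.92]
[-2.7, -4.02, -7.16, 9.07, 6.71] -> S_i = Random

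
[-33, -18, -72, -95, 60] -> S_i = Random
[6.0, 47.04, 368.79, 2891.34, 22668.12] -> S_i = 6.00*7.84^i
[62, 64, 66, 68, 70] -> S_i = 62 + 2*i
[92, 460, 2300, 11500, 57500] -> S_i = 92*5^i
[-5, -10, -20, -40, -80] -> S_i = -5*2^i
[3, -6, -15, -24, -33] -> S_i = 3 + -9*i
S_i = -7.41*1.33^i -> [-7.41, -9.86, -13.11, -17.43, -23.19]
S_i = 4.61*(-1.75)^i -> [4.61, -8.07, 14.12, -24.71, 43.24]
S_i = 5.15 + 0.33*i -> [5.15, 5.48, 5.81, 6.14, 6.47]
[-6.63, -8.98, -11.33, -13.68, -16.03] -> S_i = -6.63 + -2.35*i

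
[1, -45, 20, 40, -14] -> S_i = Random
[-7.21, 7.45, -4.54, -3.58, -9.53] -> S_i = Random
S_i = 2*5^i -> [2, 10, 50, 250, 1250]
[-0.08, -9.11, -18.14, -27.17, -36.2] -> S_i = -0.08 + -9.03*i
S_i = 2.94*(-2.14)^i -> [2.94, -6.29, 13.46, -28.81, 61.66]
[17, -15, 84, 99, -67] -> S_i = Random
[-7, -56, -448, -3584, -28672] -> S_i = -7*8^i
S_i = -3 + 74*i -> [-3, 71, 145, 219, 293]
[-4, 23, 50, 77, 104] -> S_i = -4 + 27*i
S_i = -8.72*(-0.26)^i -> [-8.72, 2.27, -0.59, 0.15, -0.04]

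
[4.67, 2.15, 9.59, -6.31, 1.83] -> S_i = Random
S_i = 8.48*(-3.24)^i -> [8.48, -27.48, 89.02, -288.42, 934.49]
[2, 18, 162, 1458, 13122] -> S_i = 2*9^i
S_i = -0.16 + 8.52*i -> [-0.16, 8.36, 16.88, 25.4, 33.92]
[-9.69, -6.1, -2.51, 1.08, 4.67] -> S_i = -9.69 + 3.59*i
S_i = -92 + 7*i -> [-92, -85, -78, -71, -64]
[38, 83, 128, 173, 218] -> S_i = 38 + 45*i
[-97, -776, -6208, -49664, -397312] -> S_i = -97*8^i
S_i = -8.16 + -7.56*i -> [-8.16, -15.72, -23.28, -30.84, -38.4]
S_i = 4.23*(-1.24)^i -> [4.23, -5.25, 6.5, -8.07, 10.0]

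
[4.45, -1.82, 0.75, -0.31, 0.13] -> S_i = 4.45*(-0.41)^i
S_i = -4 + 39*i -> [-4, 35, 74, 113, 152]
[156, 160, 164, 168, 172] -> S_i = 156 + 4*i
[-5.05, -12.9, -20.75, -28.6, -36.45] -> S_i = -5.05 + -7.85*i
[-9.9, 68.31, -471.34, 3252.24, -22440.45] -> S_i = -9.90*(-6.90)^i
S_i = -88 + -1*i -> [-88, -89, -90, -91, -92]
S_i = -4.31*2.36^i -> [-4.31, -10.17, -24.0, -56.65, -133.7]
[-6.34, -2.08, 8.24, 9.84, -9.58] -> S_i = Random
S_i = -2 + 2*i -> [-2, 0, 2, 4, 6]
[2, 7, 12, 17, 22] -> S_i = 2 + 5*i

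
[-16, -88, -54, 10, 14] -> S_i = Random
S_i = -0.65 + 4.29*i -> [-0.65, 3.64, 7.93, 12.22, 16.51]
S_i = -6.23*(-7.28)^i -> [-6.23, 45.35, -330.18, 2403.71, -17499.01]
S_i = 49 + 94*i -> [49, 143, 237, 331, 425]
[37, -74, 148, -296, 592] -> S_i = 37*-2^i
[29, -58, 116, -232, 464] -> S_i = 29*-2^i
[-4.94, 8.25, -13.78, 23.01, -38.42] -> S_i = -4.94*(-1.67)^i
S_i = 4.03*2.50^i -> [4.03, 10.08, 25.19, 62.97, 157.42]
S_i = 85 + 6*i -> [85, 91, 97, 103, 109]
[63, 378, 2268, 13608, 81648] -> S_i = 63*6^i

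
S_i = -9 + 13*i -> [-9, 4, 17, 30, 43]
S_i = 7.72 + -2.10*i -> [7.72, 5.62, 3.52, 1.42, -0.68]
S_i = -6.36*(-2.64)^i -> [-6.36, 16.79, -44.33, 117.02, -308.94]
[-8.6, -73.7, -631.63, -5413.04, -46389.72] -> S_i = -8.60*8.57^i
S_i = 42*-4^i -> [42, -168, 672, -2688, 10752]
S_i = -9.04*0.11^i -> [-9.04, -0.99, -0.11, -0.01, -0.0]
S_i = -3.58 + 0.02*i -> [-3.58, -3.56, -3.54, -3.52, -3.5]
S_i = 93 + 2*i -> [93, 95, 97, 99, 101]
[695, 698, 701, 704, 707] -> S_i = 695 + 3*i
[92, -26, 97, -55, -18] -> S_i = Random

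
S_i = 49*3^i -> [49, 147, 441, 1323, 3969]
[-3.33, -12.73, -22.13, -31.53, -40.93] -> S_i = -3.33 + -9.40*i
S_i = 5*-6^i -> [5, -30, 180, -1080, 6480]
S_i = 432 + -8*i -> [432, 424, 416, 408, 400]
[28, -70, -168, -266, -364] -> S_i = 28 + -98*i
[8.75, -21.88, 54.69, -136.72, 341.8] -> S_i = 8.75*(-2.50)^i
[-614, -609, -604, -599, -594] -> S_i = -614 + 5*i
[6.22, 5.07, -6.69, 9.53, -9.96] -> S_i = Random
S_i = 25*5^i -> [25, 125, 625, 3125, 15625]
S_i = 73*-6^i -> [73, -438, 2628, -15768, 94608]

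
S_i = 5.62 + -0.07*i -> [5.62, 5.55, 5.48, 5.41, 5.34]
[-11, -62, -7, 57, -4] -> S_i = Random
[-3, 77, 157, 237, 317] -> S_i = -3 + 80*i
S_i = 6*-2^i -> [6, -12, 24, -48, 96]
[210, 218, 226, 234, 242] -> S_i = 210 + 8*i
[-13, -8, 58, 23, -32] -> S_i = Random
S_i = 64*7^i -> [64, 448, 3136, 21952, 153664]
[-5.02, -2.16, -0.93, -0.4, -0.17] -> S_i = -5.02*0.43^i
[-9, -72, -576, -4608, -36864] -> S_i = -9*8^i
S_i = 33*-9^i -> [33, -297, 2673, -24057, 216513]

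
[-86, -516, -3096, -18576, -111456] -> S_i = -86*6^i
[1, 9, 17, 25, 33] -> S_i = 1 + 8*i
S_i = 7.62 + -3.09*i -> [7.62, 4.53, 1.44, -1.65, -4.74]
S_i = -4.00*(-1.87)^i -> [-4.0, 7.48, -13.99, 26.16, -48.91]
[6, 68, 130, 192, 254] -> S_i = 6 + 62*i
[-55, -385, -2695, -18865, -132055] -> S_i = -55*7^i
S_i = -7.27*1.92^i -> [-7.27, -13.96, -26.8, -51.46, -98.8]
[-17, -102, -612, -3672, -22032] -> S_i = -17*6^i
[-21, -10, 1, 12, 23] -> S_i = -21 + 11*i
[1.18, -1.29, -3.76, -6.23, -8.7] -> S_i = 1.18 + -2.47*i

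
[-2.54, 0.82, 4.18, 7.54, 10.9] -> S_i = -2.54 + 3.36*i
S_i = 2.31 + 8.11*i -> [2.31, 10.42, 18.53, 26.64, 34.75]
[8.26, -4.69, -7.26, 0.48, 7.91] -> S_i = Random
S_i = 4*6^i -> [4, 24, 144, 864, 5184]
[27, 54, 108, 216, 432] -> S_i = 27*2^i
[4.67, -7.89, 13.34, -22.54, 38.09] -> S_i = 4.67*(-1.69)^i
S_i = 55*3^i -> [55, 165, 495, 1485, 4455]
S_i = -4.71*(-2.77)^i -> [-4.71, 13.05, -36.14, 100.11, -277.29]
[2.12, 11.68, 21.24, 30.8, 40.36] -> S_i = 2.12 + 9.56*i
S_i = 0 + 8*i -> [0, 8, 16, 24, 32]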